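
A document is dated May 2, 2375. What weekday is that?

Friday

Doomsday rule: the anchor day for the 2300s is Wednesday. For year 75: 75÷12 = 6 r 3, and 3÷4 = 0, so 6+3+0 = 9.
Wednesday + 9 ≡ Friday — that's 2375's doomsday.
In May the doomsday date is May 9.
May 2 is 7 days before May 9; 7 mod 7 = 0, so Friday − 0 = Friday.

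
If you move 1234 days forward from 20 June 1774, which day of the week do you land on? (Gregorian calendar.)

First find the weekday of Jun 20, 1774. Doomsday rule: the anchor day for the 1700s is Sunday. For year 74: 74÷12 = 6 r 2, and 2÷4 = 0, so 6+2+0 = 8.
Sunday + 8 ≡ Monday — that's 1774's doomsday.
In June the doomsday date is Jun 6.
Jun 20 is 14 days after Jun 6; 14 mod 7 = 0, so Monday + 0 = Monday.
1234 mod 7 = 2, so 1234 days after a Monday is Monday + 2 = Wednesday.

Wednesday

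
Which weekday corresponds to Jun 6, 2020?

January 1, 2020 is a Wednesday.
Jan 1, 2020 → Feb 1, 2020: 31 days (January has 31).
Feb 1, 2020 → Mar 1, 2020: 29 days (February has 29).
Mar 1, 2020 → Apr 1, 2020: 31 days (March has 31).
Apr 1, 2020 → May 1, 2020: 30 days (April has 30).
May 1, 2020 → Jun 1, 2020: 31 days (May has 31).
Jun 1, 2020 → Jun 6, 2020: 5 days.
Total: 157 days.
157 mod 7 = 3, so Wednesday + 3 = Saturday.

Saturday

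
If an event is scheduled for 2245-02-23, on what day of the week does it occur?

January 1, 2245 is a Wednesday.
Jan 1, 2245 → Feb 1, 2245: 31 days (January has 31).
Feb 1, 2245 → Feb 23, 2245: 22 days.
Total: 53 days.
53 mod 7 = 4, so Wednesday + 4 = Sunday.

Sunday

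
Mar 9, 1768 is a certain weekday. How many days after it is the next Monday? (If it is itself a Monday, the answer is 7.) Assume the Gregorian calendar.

5

Mar 9, 1768 is a Wednesday.
From Wednesday to the next Monday is 5 days.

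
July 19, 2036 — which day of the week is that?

January 1, 2036 is a Tuesday.
Jan 1, 2036 → Feb 1, 2036: 31 days (January has 31).
Feb 1, 2036 → Mar 1, 2036: 29 days (February has 29).
Mar 1, 2036 → Apr 1, 2036: 31 days (March has 31).
Apr 1, 2036 → May 1, 2036: 30 days (April has 30).
May 1, 2036 → Jun 1, 2036: 31 days (May has 31).
Jun 1, 2036 → Jul 1, 2036: 30 days (June has 30).
Jul 1, 2036 → Jul 19, 2036: 18 days.
Total: 200 days.
200 mod 7 = 4, so Tuesday + 4 = Saturday.

Saturday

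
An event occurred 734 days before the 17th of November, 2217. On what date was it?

November 14, 2215

−365 (one year) → Nov 17, 2216 (369 left).
−17 → Oct 31, 2216 (end of Oct, 31 days; 352 left).
−31 → Sep 30, 2216 (end of Sep, 30 days; 321 left).
−30 → Aug 31, 2216 (end of Aug, 31 days; 291 left).
−31 → Jul 31, 2216 (end of Jul, 31 days; 260 left).
−31 → Jun 30, 2216 (end of Jun, 30 days; 229 left).
−30 → May 31, 2216 (end of May, 31 days; 199 left).
−31 → Apr 30, 2216 (end of Apr, 30 days; 168 left).
−30 → Mar 31, 2216 (end of Mar, 31 days; 138 left).
−31 → Feb 29, 2216 (end of Feb, 29 days; 107 left).
−29 → Jan 31, 2216 (end of Jan, 31 days; 78 left).
−31 → Dec 31, 2215 (end of Dec, 31 days; 47 left).
−31 → Nov 30, 2215 (end of Nov, 30 days; 16 left).
−16 → Nov 14, 2215.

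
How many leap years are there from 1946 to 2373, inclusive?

Multiples of 4 in [1946,2373]: 107.
Of those, multiples of 100: 4 (not leap unless ÷400).
Multiples of 400: 1.
Leap years = 107 − 4 + 1 = 104.

104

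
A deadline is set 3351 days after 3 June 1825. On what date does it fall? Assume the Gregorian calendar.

+365 (one year) → Jun 3, 1826 (2986 left).
+365 (one year) → Jun 3, 1827 (2621 left).
+366 (one year; includes Feb 29, 1828) → Jun 3, 1828 (2255 left).
+365 (one year) → Jun 3, 1829 (1890 left).
+365 (one year) → Jun 3, 1830 (1525 left).
+365 (one year) → Jun 3, 1831 (1160 left).
+366 (one year; includes Feb 29, 1832) → Jun 3, 1832 (794 left).
+365 (one year) → Jun 3, 1833 (429 left).
+365 (one year) → Jun 3, 1834 (64 left).
Jun has 30 days: +28 → Jul 1, 1834 (36 left).
Jul has 31 days: +31 → Aug 1, 1834 (5 left).
+5 → Aug 6, 1834.

August 6, 1834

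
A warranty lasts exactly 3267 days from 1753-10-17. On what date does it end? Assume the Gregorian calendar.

+365 (one year) → Oct 17, 1754 (2902 left).
+365 (one year) → Oct 17, 1755 (2537 left).
+366 (one year; includes Feb 29, 1756) → Oct 17, 1756 (2171 left).
+365 (one year) → Oct 17, 1757 (1806 left).
+365 (one year) → Oct 17, 1758 (1441 left).
+365 (one year) → Oct 17, 1759 (1076 left).
+366 (one year; includes Feb 29, 1760) → Oct 17, 1760 (710 left).
+365 (one year) → Oct 17, 1761 (345 left).
Oct has 31 days: +15 → Nov 1, 1761 (330 left).
Nov has 30 days: +30 → Dec 1, 1761 (300 left).
Dec has 31 days: +31 → Jan 1, 1762 (269 left).
Jan has 31 days: +31 → Feb 1, 1762 (238 left).
Feb has 28 days: +28 → Mar 1, 1762 (210 left).
Mar has 31 days: +31 → Apr 1, 1762 (179 left).
Apr has 30 days: +30 → May 1, 1762 (149 left).
May has 31 days: +31 → Jun 1, 1762 (118 left).
Jun has 30 days: +30 → Jul 1, 1762 (88 left).
Jul has 31 days: +31 → Aug 1, 1762 (57 left).
Aug has 31 days: +31 → Sep 1, 1762 (26 left).
+26 → Sep 27, 1762.

September 27, 1762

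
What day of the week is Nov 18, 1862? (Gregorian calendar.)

Doomsday rule: the anchor day for the 1800s is Friday. For year 62: 62÷12 = 5 r 2, and 2÷4 = 0, so 5+2+0 = 7.
Friday + 7 ≡ Friday — that's 1862's doomsday.
In November the doomsday date is Nov 7.
Nov 18 is 11 days after Nov 7; 11 mod 7 = 4, so Friday + 4 = Tuesday.

Tuesday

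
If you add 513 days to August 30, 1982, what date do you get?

+365 (one year) → Aug 30, 1983 (148 left).
Aug has 31 days: +2 → Sep 1, 1983 (146 left).
Sep has 30 days: +30 → Oct 1, 1983 (116 left).
Oct has 31 days: +31 → Nov 1, 1983 (85 left).
Nov has 30 days: +30 → Dec 1, 1983 (55 left).
Dec has 31 days: +31 → Jan 1, 1984 (24 left).
+24 → Jan 25, 1984.

January 25, 1984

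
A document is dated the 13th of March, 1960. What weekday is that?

Doomsday rule: the anchor day for the 1900s is Wednesday. For year 60: 60÷12 = 5 r 0, and 0÷4 = 0, so 5+0+0 = 5.
Wednesday + 5 ≡ Monday — that's 1960's doomsday.
In March the doomsday date is Mar 14.
Mar 13 is 1 day before Mar 14; 1 mod 7 = 1, so Monday − 1 = Sunday.

Sunday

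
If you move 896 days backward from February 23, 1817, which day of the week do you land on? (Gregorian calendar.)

Feb 23, 1817 is a Sunday.
896 mod 7 = 0, so 896 days before a Sunday is Sunday − 0 = Sunday.

Sunday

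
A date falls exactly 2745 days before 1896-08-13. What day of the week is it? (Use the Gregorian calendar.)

First find the weekday of Aug 13, 1896. Doomsday rule: the anchor day for the 1800s is Friday. For year 96: 96÷12 = 8 r 0, and 0÷4 = 0, so 8+0+0 = 8.
Friday + 8 ≡ Saturday — that's 1896's doomsday.
In August the doomsday date is Aug 8.
Aug 13 is 5 days after Aug 8; 5 mod 7 = 5, so Saturday + 5 = Thursday.
2745 mod 7 = 1, so 2745 days before a Thursday is Thursday − 1 = Wednesday.

Wednesday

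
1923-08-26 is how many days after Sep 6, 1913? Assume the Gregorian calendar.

Sep 6, 1913 → Sep 6, 1914: 365 days.
Sep 6, 1914 → Sep 6, 1915: 365 days.
Sep 6, 1915 → Sep 6, 1916: 366 days (Feb 29, 1916 is in that span).
Sep 6, 1916 → Sep 6, 1917: 365 days.
Sep 6, 1917 → Sep 6, 1918: 365 days.
Sep 6, 1918 → Sep 6, 1919: 365 days.
Sep 6, 1919 → Sep 6, 1920: 366 days (Feb 29, 1920 is in that span).
Sep 6, 1920 → Sep 6, 1921: 365 days.
Sep 6, 1921 → Sep 6, 1922: 365 days.
Sep 6, 1922 → Oct 6, 1922: 30 days (September has 30).
Oct 6, 1922 → Nov 6, 1922: 31 days (October has 31).
Nov 6, 1922 → Dec 6, 1922: 30 days (November has 30).
Dec 6, 1922 → Jan 6, 1923: 31 days (December has 31).
Jan 6, 1923 → Feb 6, 1923: 31 days (January has 31).
Feb 6, 1923 → Mar 6, 1923: 28 days (February has 28).
Mar 6, 1923 → Apr 6, 1923: 31 days (March has 31).
Apr 6, 1923 → May 6, 1923: 30 days (April has 30).
May 6, 1923 → Jun 6, 1923: 31 days (May has 31).
Jun 6, 1923 → Jul 6, 1923: 30 days (June has 30).
Jul 6, 1923 → Aug 6, 1923: 31 days (July has 31).
Aug 6, 1923 → Aug 26, 1923: 20 days.
Total: 3641 days.

3641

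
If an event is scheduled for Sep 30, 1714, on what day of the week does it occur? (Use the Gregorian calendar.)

Doomsday rule: the anchor day for the 1700s is Sunday. For year 14: 14÷12 = 1 r 2, and 2÷4 = 0, so 1+2+0 = 3.
Sunday + 3 ≡ Wednesday — that's 1714's doomsday.
In September the doomsday date is Sep 5.
Sep 30 is 25 days after Sep 5; 25 mod 7 = 4, so Wednesday + 4 = Sunday.

Sunday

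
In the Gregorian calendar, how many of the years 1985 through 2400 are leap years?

101

Multiples of 4 in [1985,2400]: 104.
Of those, multiples of 100: 5 (not leap unless ÷400).
Multiples of 400: 2.
Leap years = 104 − 5 + 2 = 101.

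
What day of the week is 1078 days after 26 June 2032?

Saturday

First find the weekday of Jun 26, 2032. Doomsday rule: the anchor day for the 2000s is Tuesday. For year 32: 32÷12 = 2 r 8, and 8÷4 = 2, so 2+8+2 = 12.
Tuesday + 12 ≡ Sunday — that's 2032's doomsday.
In June the doomsday date is Jun 6.
Jun 26 is 20 days after Jun 6; 20 mod 7 = 6, so Sunday + 6 = Saturday.
1078 mod 7 = 0, so 1078 days after a Saturday is Saturday + 0 = Saturday.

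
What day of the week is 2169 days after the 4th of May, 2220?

First find the weekday of May 4, 2220. Doomsday rule: the anchor day for the 2200s is Friday. For year 20: 20÷12 = 1 r 8, and 8÷4 = 2, so 1+8+2 = 11.
Friday + 11 ≡ Tuesday — that's 2220's doomsday.
In May the doomsday date is May 9.
May 4 is 5 days before May 9; 5 mod 7 = 5, so Tuesday − 5 = Thursday.
2169 mod 7 = 6, so 2169 days after a Thursday is Thursday + 6 = Wednesday.

Wednesday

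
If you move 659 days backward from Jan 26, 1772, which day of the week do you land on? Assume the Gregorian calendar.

Saturday

First find the weekday of Jan 26, 1772. Doomsday rule: the anchor day for the 1700s is Sunday. For year 72: 72÷12 = 6 r 0, and 0÷4 = 0, so 6+0+0 = 6.
Sunday + 6 ≡ Saturday — that's 1772's doomsday.
In January the doomsday date is Jan 4 (1772 is a leap year (divisible by 4)).
Jan 26 is 22 days after Jan 4; 22 mod 7 = 1, so Saturday + 1 = Sunday.
659 mod 7 = 1, so 659 days before a Sunday is Sunday − 1 = Saturday.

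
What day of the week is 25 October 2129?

Doomsday rule: the anchor day for the 2100s is Sunday. For year 29: 29÷12 = 2 r 5, and 5÷4 = 1, so 2+5+1 = 8.
Sunday + 8 ≡ Monday — that's 2129's doomsday.
In October the doomsday date is Oct 10.
Oct 25 is 15 days after Oct 10; 15 mod 7 = 1, so Monday + 1 = Tuesday.

Tuesday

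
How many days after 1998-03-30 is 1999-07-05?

Mar 30, 1998 → Mar 30, 1999: 365 days.
Mar 30, 1999 → Apr 30, 1999: 31 days (March has 31).
Apr 30, 1999 → May 30, 1999: 30 days (April has 30).
May 30, 1999 → Jun 30, 1999: 31 days (May has 31).
Jun 30, 1999 → Jul 5, 1999: 5 days.
Total: 462 days.

462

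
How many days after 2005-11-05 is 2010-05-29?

1666

Nov 5, 2005 → Nov 5, 2006: 365 days.
Nov 5, 2006 → Nov 5, 2007: 365 days.
Nov 5, 2007 → Nov 5, 2008: 366 days (Feb 29, 2008 is in that span).
Nov 5, 2008 → Nov 5, 2009: 365 days.
Nov 5, 2009 → Dec 5, 2009: 30 days (November has 30).
Dec 5, 2009 → Jan 5, 2010: 31 days (December has 31).
Jan 5, 2010 → Feb 5, 2010: 31 days (January has 31).
Feb 5, 2010 → Mar 5, 2010: 28 days (February has 28).
Mar 5, 2010 → Apr 5, 2010: 31 days (March has 31).
Apr 5, 2010 → May 5, 2010: 30 days (April has 30).
May 5, 2010 → May 29, 2010: 24 days.
Total: 1666 days.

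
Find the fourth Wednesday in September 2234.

September 1, 2234 is a Monday.
The first Wednesday is therefore September 3 (2 days later).
The fourth Wednesday is 3 + 3×7 = September 24.

September 24, 2234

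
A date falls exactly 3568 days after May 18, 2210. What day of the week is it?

May 18, 2210 is a Friday.
3568 mod 7 = 5, so 3568 days after a Friday is Friday + 5 = Wednesday.

Wednesday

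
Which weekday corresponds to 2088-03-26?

Doomsday rule: the anchor day for the 2000s is Tuesday. For year 88: 88÷12 = 7 r 4, and 4÷4 = 1, so 7+4+1 = 12.
Tuesday + 12 ≡ Sunday — that's 2088's doomsday.
In March the doomsday date is Mar 14.
Mar 26 is 12 days after Mar 14; 12 mod 7 = 5, so Sunday + 5 = Friday.

Friday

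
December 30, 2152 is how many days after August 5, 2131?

7818

Aug 5, 2131 → Aug 5, 2132: 366 days (Feb 29, 2132 is in that span).
Aug 5, 2132 → Aug 5, 2133: 365 days.
Aug 5, 2133 → Aug 5, 2134: 365 days.
Aug 5, 2134 → Aug 5, 2135: 365 days.
Aug 5, 2135 → Aug 5, 2136: 366 days (Feb 29, 2136 is in that span).
Aug 5, 2136 → Aug 5, 2137: 365 days.
Aug 5, 2137 → Aug 5, 2138: 365 days.
Aug 5, 2138 → Aug 5, 2139: 365 days.
Aug 5, 2139 → Aug 5, 2140: 366 days (Feb 29, 2140 is in that span).
Aug 5, 2140 → Aug 5, 2141: 365 days.
Aug 5, 2141 → Aug 5, 2142: 365 days.
Aug 5, 2142 → Aug 5, 2143: 365 days.
Aug 5, 2143 → Aug 5, 2144: 366 days (Feb 29, 2144 is in that span).
Aug 5, 2144 → Aug 5, 2145: 365 days.
Aug 5, 2145 → Aug 5, 2146: 365 days.
Aug 5, 2146 → Aug 5, 2147: 365 days.
Aug 5, 2147 → Aug 5, 2148: 366 days (Feb 29, 2148 is in that span).
Aug 5, 2148 → Aug 5, 2149: 365 days.
Aug 5, 2149 → Aug 5, 2150: 365 days.
Aug 5, 2150 → Aug 5, 2151: 365 days.
Aug 5, 2151 → Aug 5, 2152: 366 days (Feb 29, 2152 is in that span).
Aug 5, 2152 → Sep 5, 2152: 31 days (August has 31).
Sep 5, 2152 → Oct 5, 2152: 30 days (September has 30).
Oct 5, 2152 → Nov 5, 2152: 31 days (October has 31).
Nov 5, 2152 → Dec 5, 2152: 30 days (November has 30).
Dec 5, 2152 → Dec 30, 2152: 25 days.
Total: 7818 days.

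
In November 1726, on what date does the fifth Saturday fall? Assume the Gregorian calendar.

November 30, 1726

November 1, 1726 is a Friday.
The first Saturday is therefore November 2 (1 days later).
The fifth Saturday is 2 + 4×7 = November 30.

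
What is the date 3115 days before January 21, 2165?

−366 (one year; includes Feb 29, 2164) → Jan 21, 2164 (2749 left).
−365 (one year) → Jan 21, 2163 (2384 left).
−365 (one year) → Jan 21, 2162 (2019 left).
−365 (one year) → Jan 21, 2161 (1654 left).
−366 (one year; includes Feb 29, 2160) → Jan 21, 2160 (1288 left).
−365 (one year) → Jan 21, 2159 (923 left).
−365 (one year) → Jan 21, 2158 (558 left).
−365 (one year) → Jan 21, 2157 (193 left).
−21 → Dec 31, 2156 (end of Dec, 31 days; 172 left).
−31 → Nov 30, 2156 (end of Nov, 30 days; 141 left).
−30 → Oct 31, 2156 (end of Oct, 31 days; 111 left).
−31 → Sep 30, 2156 (end of Sep, 30 days; 80 left).
−30 → Aug 31, 2156 (end of Aug, 31 days; 50 left).
−31 → Jul 31, 2156 (end of Jul, 31 days; 19 left).
−19 → Jul 12, 2156.

July 12, 2156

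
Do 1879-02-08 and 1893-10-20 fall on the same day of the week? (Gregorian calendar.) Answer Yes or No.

From Feb 8, 1879 to Oct 20, 1893 is 5368 days.
5368 mod 7 = 6, so they are different weekdays.
(Feb 8, 1879 is a Saturday; Oct 20, 1893 is a Friday.)

No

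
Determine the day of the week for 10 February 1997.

Doomsday rule: the anchor day for the 1900s is Wednesday. For year 97: 97÷12 = 8 r 1, and 1÷4 = 0, so 8+1+0 = 9.
Wednesday + 9 ≡ Friday — that's 1997's doomsday.
In February the doomsday date is Feb 28 (1997 is not a leap year).
Feb 10 is 18 days before Feb 28; 18 mod 7 = 4, so Friday − 4 = Monday.

Monday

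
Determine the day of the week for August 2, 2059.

Saturday

Doomsday rule: the anchor day for the 2000s is Tuesday. For year 59: 59÷12 = 4 r 11, and 11÷4 = 2, so 4+11+2 = 17.
Tuesday + 17 ≡ Friday — that's 2059's doomsday.
In August the doomsday date is Aug 8.
Aug 2 is 6 days before Aug 8; 6 mod 7 = 6, so Friday − 6 = Saturday.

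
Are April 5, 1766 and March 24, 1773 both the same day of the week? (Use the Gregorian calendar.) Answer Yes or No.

From Apr 5, 1766 to Mar 24, 1773 is 2545 days.
2545 mod 7 = 4, so they are different weekdays.
(Apr 5, 1766 is a Saturday; Mar 24, 1773 is a Wednesday.)

No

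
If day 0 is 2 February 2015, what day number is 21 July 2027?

Feb 2, 2015 → Feb 2, 2016: 365 days.
Feb 2, 2016 → Feb 2, 2017: 366 days (Feb 29, 2016 is in that span).
Feb 2, 2017 → Feb 2, 2018: 365 days.
Feb 2, 2018 → Feb 2, 2019: 365 days.
Feb 2, 2019 → Feb 2, 2020: 365 days.
Feb 2, 2020 → Feb 2, 2021: 366 days (Feb 29, 2020 is in that span).
Feb 2, 2021 → Feb 2, 2022: 365 days.
Feb 2, 2022 → Feb 2, 2023: 365 days.
Feb 2, 2023 → Feb 2, 2024: 365 days.
Feb 2, 2024 → Feb 2, 2025: 366 days (Feb 29, 2024 is in that span).
Feb 2, 2025 → Feb 2, 2026: 365 days.
Feb 2, 2026 → Feb 2, 2027: 365 days.
Feb 2, 2027 → Mar 2, 2027: 28 days (February has 28).
Mar 2, 2027 → Apr 2, 2027: 31 days (March has 31).
Apr 2, 2027 → May 2, 2027: 30 days (April has 30).
May 2, 2027 → Jun 2, 2027: 31 days (May has 31).
Jun 2, 2027 → Jul 2, 2027: 30 days (June has 30).
Jul 2, 2027 → Jul 21, 2027: 19 days.
Total: 4552 days.

4552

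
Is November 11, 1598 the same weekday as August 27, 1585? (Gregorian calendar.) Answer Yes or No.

From Aug 27, 1585 to Nov 11, 1598 is 4824 days.
4824 mod 7 = 1, so they are different weekdays.
(Aug 27, 1585 is a Tuesday; Nov 11, 1598 is a Wednesday.)

No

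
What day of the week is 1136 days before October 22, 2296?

Tuesday

First find the weekday of Oct 22, 2296. Doomsday rule: the anchor day for the 2200s is Friday. For year 96: 96÷12 = 8 r 0, and 0÷4 = 0, so 8+0+0 = 8.
Friday + 8 ≡ Saturday — that's 2296's doomsday.
In October the doomsday date is Oct 10.
Oct 22 is 12 days after Oct 10; 12 mod 7 = 5, so Saturday + 5 = Thursday.
1136 mod 7 = 2, so 1136 days before a Thursday is Thursday − 2 = Tuesday.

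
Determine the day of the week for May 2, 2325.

Doomsday rule: the anchor day for the 2300s is Wednesday. For year 25: 25÷12 = 2 r 1, and 1÷4 = 0, so 2+1+0 = 3.
Wednesday + 3 ≡ Saturday — that's 2325's doomsday.
In May the doomsday date is May 9.
May 2 is 7 days before May 9; 7 mod 7 = 0, so Saturday − 0 = Saturday.

Saturday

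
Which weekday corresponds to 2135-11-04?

January 1, 2135 is a Saturday.
Jan 1, 2135 → Feb 1, 2135: 31 days (January has 31).
Feb 1, 2135 → Mar 1, 2135: 28 days (February has 28).
Mar 1, 2135 → Apr 1, 2135: 31 days (March has 31).
Apr 1, 2135 → May 1, 2135: 30 days (April has 30).
May 1, 2135 → Jun 1, 2135: 31 days (May has 31).
Jun 1, 2135 → Jul 1, 2135: 30 days (June has 30).
Jul 1, 2135 → Aug 1, 2135: 31 days (July has 31).
Aug 1, 2135 → Sep 1, 2135: 31 days (August has 31).
Sep 1, 2135 → Oct 1, 2135: 30 days (September has 30).
Oct 1, 2135 → Nov 1, 2135: 31 days (October has 31).
Nov 1, 2135 → Nov 4, 2135: 3 days.
Total: 307 days.
307 mod 7 = 6, so Saturday + 6 = Friday.

Friday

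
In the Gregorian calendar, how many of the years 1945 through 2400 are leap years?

Multiples of 4 in [1945,2400]: 114.
Of those, multiples of 100: 5 (not leap unless ÷400).
Multiples of 400: 2.
Leap years = 114 − 5 + 2 = 111.

111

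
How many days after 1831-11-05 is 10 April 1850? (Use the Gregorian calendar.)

Nov 5, 1831 → Nov 5, 1832: 366 days (Feb 29, 1832 is in that span).
Nov 5, 1832 → Nov 5, 1833: 365 days.
Nov 5, 1833 → Nov 5, 1834: 365 days.
Nov 5, 1834 → Nov 5, 1835: 365 days.
Nov 5, 1835 → Nov 5, 1836: 366 days (Feb 29, 1836 is in that span).
Nov 5, 1836 → Nov 5, 1837: 365 days.
Nov 5, 1837 → Nov 5, 1838: 365 days.
Nov 5, 1838 → Nov 5, 1839: 365 days.
Nov 5, 1839 → Nov 5, 1840: 366 days (Feb 29, 1840 is in that span).
Nov 5, 1840 → Nov 5, 1841: 365 days.
Nov 5, 1841 → Nov 5, 1842: 365 days.
Nov 5, 1842 → Nov 5, 1843: 365 days.
Nov 5, 1843 → Nov 5, 1844: 366 days (Feb 29, 1844 is in that span).
Nov 5, 1844 → Nov 5, 1845: 365 days.
Nov 5, 1845 → Nov 5, 1846: 365 days.
Nov 5, 1846 → Nov 5, 1847: 365 days.
Nov 5, 1847 → Nov 5, 1848: 366 days (Feb 29, 1848 is in that span).
Nov 5, 1848 → Nov 5, 1849: 365 days.
Nov 5, 1849 → Dec 5, 1849: 30 days (November has 30).
Dec 5, 1849 → Jan 5, 1850: 31 days (December has 31).
Jan 5, 1850 → Feb 5, 1850: 31 days (January has 31).
Feb 5, 1850 → Mar 5, 1850: 28 days (February has 28).
Mar 5, 1850 → Apr 5, 1850: 31 days (March has 31).
Apr 5, 1850 → Apr 10, 1850: 5 days.
Total: 6731 days.

6731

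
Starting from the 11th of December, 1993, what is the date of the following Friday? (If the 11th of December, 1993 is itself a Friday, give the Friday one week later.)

December 17, 1993

Dec 11, 1993 is a Saturday.
From Saturday to the next Friday is 6 days.
Dec 11, 1993 + 6 = Dec 17, 1993.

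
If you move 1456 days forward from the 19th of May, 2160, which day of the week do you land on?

Monday

May 19, 2160 is a Monday.
1456 mod 7 = 0, so 1456 days after a Monday is Monday + 0 = Monday.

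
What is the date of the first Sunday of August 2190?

August 1, 2190 is a Sunday.
The first Sunday is therefore August 1 (same day).

August 1, 2190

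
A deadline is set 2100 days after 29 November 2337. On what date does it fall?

August 30, 2343

+365 (one year) → Nov 29, 2338 (1735 left).
+365 (one year) → Nov 29, 2339 (1370 left).
+366 (one year; includes Feb 29, 2340) → Nov 29, 2340 (1004 left).
+365 (one year) → Nov 29, 2341 (639 left).
+365 (one year) → Nov 29, 2342 (274 left).
Nov has 30 days: +2 → Dec 1, 2342 (272 left).
Dec has 31 days: +31 → Jan 1, 2343 (241 left).
Jan has 31 days: +31 → Feb 1, 2343 (210 left).
Feb has 28 days: +28 → Mar 1, 2343 (182 left).
Mar has 31 days: +31 → Apr 1, 2343 (151 left).
Apr has 30 days: +30 → May 1, 2343 (121 left).
May has 31 days: +31 → Jun 1, 2343 (90 left).
Jun has 30 days: +30 → Jul 1, 2343 (60 left).
Jul has 31 days: +31 → Aug 1, 2343 (29 left).
+29 → Aug 30, 2343.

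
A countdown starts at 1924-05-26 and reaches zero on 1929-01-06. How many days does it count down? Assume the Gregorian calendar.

May 26, 1924 → May 26, 1925: 365 days.
May 26, 1925 → May 26, 1926: 365 days.
May 26, 1926 → May 26, 1927: 365 days.
May 26, 1927 → May 26, 1928: 366 days (Feb 29, 1928 is in that span).
May 26, 1928 → Jun 26, 1928: 31 days (May has 31).
Jun 26, 1928 → Jul 26, 1928: 30 days (June has 30).
Jul 26, 1928 → Aug 26, 1928: 31 days (July has 31).
Aug 26, 1928 → Sep 26, 1928: 31 days (August has 31).
Sep 26, 1928 → Oct 26, 1928: 30 days (September has 30).
Oct 26, 1928 → Nov 26, 1928: 31 days (October has 31).
Nov 26, 1928 → Dec 26, 1928: 30 days (November has 30).
Dec 26, 1928 → Jan 6, 1929: 11 days.
Total: 1686 days.

1686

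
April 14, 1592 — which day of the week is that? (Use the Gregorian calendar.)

Doomsday rule: the anchor day for the 1500s is Wednesday. For year 92: 92÷12 = 7 r 8, and 8÷4 = 2, so 7+8+2 = 17.
Wednesday + 17 ≡ Saturday — that's 1592's doomsday.
In April the doomsday date is Apr 4.
Apr 14 is 10 days after Apr 4; 10 mod 7 = 3, so Saturday + 3 = Tuesday.

Tuesday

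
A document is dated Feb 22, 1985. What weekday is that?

Doomsday rule: the anchor day for the 1900s is Wednesday. For year 85: 85÷12 = 7 r 1, and 1÷4 = 0, so 7+1+0 = 8.
Wednesday + 8 ≡ Thursday — that's 1985's doomsday.
In February the doomsday date is Feb 28 (1985 is not a leap year).
Feb 22 is 6 days before Feb 28; 6 mod 7 = 6, so Thursday − 6 = Friday.

Friday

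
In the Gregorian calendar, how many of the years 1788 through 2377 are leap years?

Multiples of 4 in [1788,2377]: 148.
Of those, multiples of 100: 6 (not leap unless ÷400).
Multiples of 400: 1.
Leap years = 148 − 6 + 1 = 143.

143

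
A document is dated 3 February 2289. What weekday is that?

Sunday

Doomsday rule: the anchor day for the 2200s is Friday. For year 89: 89÷12 = 7 r 5, and 5÷4 = 1, so 7+5+1 = 13.
Friday + 13 ≡ Thursday — that's 2289's doomsday.
In February the doomsday date is Feb 28 (2289 is not a leap year).
Feb 3 is 25 days before Feb 28; 25 mod 7 = 4, so Thursday − 4 = Sunday.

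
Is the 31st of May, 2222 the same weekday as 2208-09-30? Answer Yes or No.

From Sep 30, 2208 to May 31, 2222 is 4991 days.
4991 mod 7 = 0, so they are the same weekday.
(Sep 30, 2208 is a Friday; May 31, 2222 is a Friday.)

Yes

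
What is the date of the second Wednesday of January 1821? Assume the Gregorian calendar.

January 1, 1821 is a Monday.
The first Wednesday is therefore January 3 (2 days later).
The second Wednesday is 3 + 1×7 = January 10.

January 10, 1821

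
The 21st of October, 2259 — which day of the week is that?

Doomsday rule: the anchor day for the 2200s is Friday. For year 59: 59÷12 = 4 r 11, and 11÷4 = 2, so 4+11+2 = 17.
Friday + 17 ≡ Monday — that's 2259's doomsday.
In October the doomsday date is Oct 10.
Oct 21 is 11 days after Oct 10; 11 mod 7 = 4, so Monday + 4 = Friday.

Friday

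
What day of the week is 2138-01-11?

Saturday

Doomsday rule: the anchor day for the 2100s is Sunday. For year 38: 38÷12 = 3 r 2, and 2÷4 = 0, so 3+2+0 = 5.
Sunday + 5 ≡ Friday — that's 2138's doomsday.
In January the doomsday date is Jan 3 (2138 is not a leap year).
Jan 11 is 8 days after Jan 3; 8 mod 7 = 1, so Friday + 1 = Saturday.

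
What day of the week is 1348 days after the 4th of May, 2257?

May 4, 2257 is a Monday.
1348 mod 7 = 4, so 1348 days after a Monday is Monday + 4 = Friday.

Friday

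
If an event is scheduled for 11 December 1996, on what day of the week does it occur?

Doomsday rule: the anchor day for the 1900s is Wednesday. For year 96: 96÷12 = 8 r 0, and 0÷4 = 0, so 8+0+0 = 8.
Wednesday + 8 ≡ Thursday — that's 1996's doomsday.
In December the doomsday date is Dec 12.
Dec 11 is 1 day before Dec 12; 1 mod 7 = 1, so Thursday − 1 = Wednesday.

Wednesday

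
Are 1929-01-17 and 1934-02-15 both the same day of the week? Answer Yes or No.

From Jan 17, 1929 to Feb 15, 1934 is 1855 days.
1855 mod 7 = 0, so they are the same weekday.
(Jan 17, 1929 is a Thursday; Feb 15, 1934 is a Thursday.)

Yes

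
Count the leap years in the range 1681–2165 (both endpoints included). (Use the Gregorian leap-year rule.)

Multiples of 4 in [1681,2165]: 121.
Of those, multiples of 100: 5 (not leap unless ÷400).
Multiples of 400: 1.
Leap years = 121 − 5 + 1 = 117.

117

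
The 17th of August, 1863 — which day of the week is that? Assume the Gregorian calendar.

Monday

Doomsday rule: the anchor day for the 1800s is Friday. For year 63: 63÷12 = 5 r 3, and 3÷4 = 0, so 5+3+0 = 8.
Friday + 8 ≡ Saturday — that's 1863's doomsday.
In August the doomsday date is Aug 8.
Aug 17 is 9 days after Aug 8; 9 mod 7 = 2, so Saturday + 2 = Monday.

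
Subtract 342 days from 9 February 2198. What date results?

March 4, 2197

−9 → Jan 31, 2198 (end of Jan, 31 days; 333 left).
−31 → Dec 31, 2197 (end of Dec, 31 days; 302 left).
−31 → Nov 30, 2197 (end of Nov, 30 days; 271 left).
−30 → Oct 31, 2197 (end of Oct, 31 days; 241 left).
−31 → Sep 30, 2197 (end of Sep, 30 days; 210 left).
−30 → Aug 31, 2197 (end of Aug, 31 days; 180 left).
−31 → Jul 31, 2197 (end of Jul, 31 days; 149 left).
−31 → Jun 30, 2197 (end of Jun, 30 days; 118 left).
−30 → May 31, 2197 (end of May, 31 days; 88 left).
−31 → Apr 30, 2197 (end of Apr, 30 days; 57 left).
−30 → Mar 31, 2197 (end of Mar, 31 days; 27 left).
−27 → Mar 4, 2197.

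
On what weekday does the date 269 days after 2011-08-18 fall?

First find the weekday of Aug 18, 2011. Doomsday rule: the anchor day for the 2000s is Tuesday. For year 11: 11÷12 = 0 r 11, and 11÷4 = 2, so 0+11+2 = 13.
Tuesday + 13 ≡ Monday — that's 2011's doomsday.
In August the doomsday date is Aug 8.
Aug 18 is 10 days after Aug 8; 10 mod 7 = 3, so Monday + 3 = Thursday.
269 mod 7 = 3, so 269 days after a Thursday is Thursday + 3 = Sunday.

Sunday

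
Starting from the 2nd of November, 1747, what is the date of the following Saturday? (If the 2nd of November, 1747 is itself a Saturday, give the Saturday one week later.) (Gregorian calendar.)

Nov 2, 1747 is a Thursday.
From Thursday to the next Saturday is 2 days.
Nov 2, 1747 + 2 = Nov 4, 1747.

November 4, 1747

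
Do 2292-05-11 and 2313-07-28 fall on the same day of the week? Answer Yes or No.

From May 11, 2292 to Jul 28, 2313 is 7747 days.
7747 mod 7 = 5, so they are different weekdays.
(May 11, 2292 is a Wednesday; Jul 28, 2313 is a Monday.)

No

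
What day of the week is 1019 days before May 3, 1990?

Sunday

First find the weekday of May 3, 1990. Doomsday rule: the anchor day for the 1900s is Wednesday. For year 90: 90÷12 = 7 r 6, and 6÷4 = 1, so 7+6+1 = 14.
Wednesday + 14 ≡ Wednesday — that's 1990's doomsday.
In May the doomsday date is May 9.
May 3 is 6 days before May 9; 6 mod 7 = 6, so Wednesday − 6 = Thursday.
1019 mod 7 = 4, so 1019 days before a Thursday is Thursday − 4 = Sunday.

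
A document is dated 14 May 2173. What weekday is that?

January 1, 2173 is a Friday.
Jan 1, 2173 → Feb 1, 2173: 31 days (January has 31).
Feb 1, 2173 → Mar 1, 2173: 28 days (February has 28).
Mar 1, 2173 → Apr 1, 2173: 31 days (March has 31).
Apr 1, 2173 → May 1, 2173: 30 days (April has 30).
May 1, 2173 → May 14, 2173: 13 days.
Total: 133 days.
133 mod 7 = 0, so Friday + 0 = Friday.

Friday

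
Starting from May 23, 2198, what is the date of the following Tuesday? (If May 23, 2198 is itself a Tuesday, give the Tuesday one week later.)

May 29, 2198

May 23, 2198 is a Wednesday.
From Wednesday to the next Tuesday is 6 days.
May 23, 2198 + 6 = May 29, 2198.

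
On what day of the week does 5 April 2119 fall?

Wednesday

January 1, 2119 is a Sunday.
Jan 1, 2119 → Feb 1, 2119: 31 days (January has 31).
Feb 1, 2119 → Mar 1, 2119: 28 days (February has 28).
Mar 1, 2119 → Apr 1, 2119: 31 days (March has 31).
Apr 1, 2119 → Apr 5, 2119: 4 days.
Total: 94 days.
94 mod 7 = 3, so Sunday + 3 = Wednesday.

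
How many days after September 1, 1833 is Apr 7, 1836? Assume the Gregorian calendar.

Sep 1, 1833 → Sep 1, 1834: 365 days.
Sep 1, 1834 → Sep 1, 1835: 365 days.
Sep 1, 1835 → Oct 1, 1835: 30 days (September has 30).
Oct 1, 1835 → Nov 1, 1835: 31 days (October has 31).
Nov 1, 1835 → Dec 1, 1835: 30 days (November has 30).
Dec 1, 1835 → Jan 1, 1836: 31 days (December has 31).
Jan 1, 1836 → Feb 1, 1836: 31 days (January has 31).
Feb 1, 1836 → Mar 1, 1836: 29 days (February has 29).
Mar 1, 1836 → Apr 1, 1836: 31 days (March has 31).
Apr 1, 1836 → Apr 7, 1836: 6 days.
Total: 949 days.

949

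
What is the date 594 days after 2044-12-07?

July 24, 2046

+365 (one year) → Dec 7, 2045 (229 left).
Dec has 31 days: +25 → Jan 1, 2046 (204 left).
Jan has 31 days: +31 → Feb 1, 2046 (173 left).
Feb has 28 days: +28 → Mar 1, 2046 (145 left).
Mar has 31 days: +31 → Apr 1, 2046 (114 left).
Apr has 30 days: +30 → May 1, 2046 (84 left).
May has 31 days: +31 → Jun 1, 2046 (53 left).
Jun has 30 days: +30 → Jul 1, 2046 (23 left).
+23 → Jul 24, 2046.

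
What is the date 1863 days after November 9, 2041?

December 16, 2046

+365 (one year) → Nov 9, 2042 (1498 left).
+365 (one year) → Nov 9, 2043 (1133 left).
+366 (one year; includes Feb 29, 2044) → Nov 9, 2044 (767 left).
+365 (one year) → Nov 9, 2045 (402 left).
+365 (one year) → Nov 9, 2046 (37 left).
Nov has 30 days: +22 → Dec 1, 2046 (15 left).
+15 → Dec 16, 2046.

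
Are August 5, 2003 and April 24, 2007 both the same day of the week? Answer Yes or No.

Yes

From Aug 5, 2003 to Apr 24, 2007 is 1358 days.
1358 mod 7 = 0, so they are the same weekday.
(Aug 5, 2003 is a Tuesday; Apr 24, 2007 is a Tuesday.)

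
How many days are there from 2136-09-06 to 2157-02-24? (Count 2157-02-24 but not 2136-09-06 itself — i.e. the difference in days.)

7476

Sep 6, 2136 → Sep 6, 2137: 365 days.
Sep 6, 2137 → Sep 6, 2138: 365 days.
Sep 6, 2138 → Sep 6, 2139: 365 days.
Sep 6, 2139 → Sep 6, 2140: 366 days (Feb 29, 2140 is in that span).
Sep 6, 2140 → Sep 6, 2141: 365 days.
Sep 6, 2141 → Sep 6, 2142: 365 days.
Sep 6, 2142 → Sep 6, 2143: 365 days.
Sep 6, 2143 → Sep 6, 2144: 366 days (Feb 29, 2144 is in that span).
Sep 6, 2144 → Sep 6, 2145: 365 days.
Sep 6, 2145 → Sep 6, 2146: 365 days.
Sep 6, 2146 → Sep 6, 2147: 365 days.
Sep 6, 2147 → Sep 6, 2148: 366 days (Feb 29, 2148 is in that span).
Sep 6, 2148 → Sep 6, 2149: 365 days.
Sep 6, 2149 → Sep 6, 2150: 365 days.
Sep 6, 2150 → Sep 6, 2151: 365 days.
Sep 6, 2151 → Sep 6, 2152: 366 days (Feb 29, 2152 is in that span).
Sep 6, 2152 → Sep 6, 2153: 365 days.
Sep 6, 2153 → Sep 6, 2154: 365 days.
Sep 6, 2154 → Sep 6, 2155: 365 days.
Sep 6, 2155 → Sep 6, 2156: 366 days (Feb 29, 2156 is in that span).
Sep 6, 2156 → Oct 6, 2156: 30 days (September has 30).
Oct 6, 2156 → Nov 6, 2156: 31 days (October has 31).
Nov 6, 2156 → Dec 6, 2156: 30 days (November has 30).
Dec 6, 2156 → Jan 6, 2157: 31 days (December has 31).
Jan 6, 2157 → Feb 6, 2157: 31 days (January has 31).
Feb 6, 2157 → Feb 24, 2157: 18 days.
Total: 7476 days.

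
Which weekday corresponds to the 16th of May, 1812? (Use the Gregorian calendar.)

Saturday

Doomsday rule: the anchor day for the 1800s is Friday. For year 12: 12÷12 = 1 r 0, and 0÷4 = 0, so 1+0+0 = 1.
Friday + 1 ≡ Saturday — that's 1812's doomsday.
In May the doomsday date is May 9.
May 16 is 7 days after May 9; 7 mod 7 = 0, so Saturday + 0 = Saturday.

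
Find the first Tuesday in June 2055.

June 1, 2055 is a Tuesday.
The first Tuesday is therefore June 1 (same day).

June 1, 2055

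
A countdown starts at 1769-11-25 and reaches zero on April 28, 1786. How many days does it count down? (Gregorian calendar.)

5998

Nov 25, 1769 → Nov 25, 1770: 365 days.
Nov 25, 1770 → Nov 25, 1771: 365 days.
Nov 25, 1771 → Nov 25, 1772: 366 days (Feb 29, 1772 is in that span).
Nov 25, 1772 → Nov 25, 1773: 365 days.
Nov 25, 1773 → Nov 25, 1774: 365 days.
Nov 25, 1774 → Nov 25, 1775: 365 days.
Nov 25, 1775 → Nov 25, 1776: 366 days (Feb 29, 1776 is in that span).
Nov 25, 1776 → Nov 25, 1777: 365 days.
Nov 25, 1777 → Nov 25, 1778: 365 days.
Nov 25, 1778 → Nov 25, 1779: 365 days.
Nov 25, 1779 → Nov 25, 1780: 366 days (Feb 29, 1780 is in that span).
Nov 25, 1780 → Nov 25, 1781: 365 days.
Nov 25, 1781 → Nov 25, 1782: 365 days.
Nov 25, 1782 → Nov 25, 1783: 365 days.
Nov 25, 1783 → Nov 25, 1784: 366 days (Feb 29, 1784 is in that span).
Nov 25, 1784 → Nov 25, 1785: 365 days.
Nov 25, 1785 → Dec 25, 1785: 30 days (November has 30).
Dec 25, 1785 → Jan 25, 1786: 31 days (December has 31).
Jan 25, 1786 → Feb 25, 1786: 31 days (January has 31).
Feb 25, 1786 → Mar 25, 1786: 28 days (February has 28).
Mar 25, 1786 → Apr 25, 1786: 31 days (March has 31).
Apr 25, 1786 → Apr 28, 1786: 3 days.
Total: 5998 days.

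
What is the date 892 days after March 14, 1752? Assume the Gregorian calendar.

August 23, 1754

+365 (one year) → Mar 14, 1753 (527 left).
+365 (one year) → Mar 14, 1754 (162 left).
Mar has 31 days: +18 → Apr 1, 1754 (144 left).
Apr has 30 days: +30 → May 1, 1754 (114 left).
May has 31 days: +31 → Jun 1, 1754 (83 left).
Jun has 30 days: +30 → Jul 1, 1754 (53 left).
Jul has 31 days: +31 → Aug 1, 1754 (22 left).
+22 → Aug 23, 1754.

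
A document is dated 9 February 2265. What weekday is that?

Thursday

Doomsday rule: the anchor day for the 2200s is Friday. For year 65: 65÷12 = 5 r 5, and 5÷4 = 1, so 5+5+1 = 11.
Friday + 11 ≡ Tuesday — that's 2265's doomsday.
In February the doomsday date is Feb 28 (2265 is not a leap year).
Feb 9 is 19 days before Feb 28; 19 mod 7 = 5, so Tuesday − 5 = Thursday.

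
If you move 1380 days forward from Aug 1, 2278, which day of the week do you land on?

Aug 1, 2278 is a Thursday.
1380 mod 7 = 1, so 1380 days after a Thursday is Thursday + 1 = Friday.

Friday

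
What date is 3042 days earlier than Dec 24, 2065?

−365 (one year) → Dec 24, 2064 (2677 left).
−366 (one year; includes Feb 29, 2064) → Dec 24, 2063 (2311 left).
−365 (one year) → Dec 24, 2062 (1946 left).
−365 (one year) → Dec 24, 2061 (1581 left).
−365 (one year) → Dec 24, 2060 (1216 left).
−366 (one year; includes Feb 29, 2060) → Dec 24, 2059 (850 left).
−365 (one year) → Dec 24, 2058 (485 left).
−365 (one year) → Dec 24, 2057 (120 left).
−24 → Nov 30, 2057 (end of Nov, 30 days; 96 left).
−30 → Oct 31, 2057 (end of Oct, 31 days; 66 left).
−31 → Sep 30, 2057 (end of Sep, 30 days; 35 left).
−30 → Aug 31, 2057 (end of Aug, 31 days; 5 left).
−5 → Aug 26, 2057.

August 26, 2057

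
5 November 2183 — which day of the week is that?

Doomsday rule: the anchor day for the 2100s is Sunday. For year 83: 83÷12 = 6 r 11, and 11÷4 = 2, so 6+11+2 = 19.
Sunday + 19 ≡ Friday — that's 2183's doomsday.
In November the doomsday date is Nov 7.
Nov 5 is 2 days before Nov 7; 2 mod 7 = 2, so Friday − 2 = Wednesday.

Wednesday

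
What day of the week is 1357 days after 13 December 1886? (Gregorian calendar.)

First find the weekday of Dec 13, 1886. Doomsday rule: the anchor day for the 1800s is Friday. For year 86: 86÷12 = 7 r 2, and 2÷4 = 0, so 7+2+0 = 9.
Friday + 9 ≡ Sunday — that's 1886's doomsday.
In December the doomsday date is Dec 12.
Dec 13 is 1 day after Dec 12; 1 mod 7 = 1, so Sunday + 1 = Monday.
1357 mod 7 = 6, so 1357 days after a Monday is Monday + 6 = Sunday.

Sunday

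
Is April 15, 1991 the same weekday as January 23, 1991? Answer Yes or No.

No

From Jan 23, 1991 to Apr 15, 1991 is 82 days.
82 mod 7 = 5, so they are different weekdays.
(Jan 23, 1991 is a Wednesday; Apr 15, 1991 is a Monday.)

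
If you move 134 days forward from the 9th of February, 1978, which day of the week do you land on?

Feb 9, 1978 is a Thursday.
134 mod 7 = 1, so 134 days after a Thursday is Thursday + 1 = Friday.

Friday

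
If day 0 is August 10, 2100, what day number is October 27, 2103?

Aug 10, 2100 → Aug 10, 2101: 365 days.
Aug 10, 2101 → Aug 10, 2102: 365 days.
Aug 10, 2102 → Aug 10, 2103: 365 days.
Aug 10, 2103 → Sep 10, 2103: 31 days (August has 31).
Sep 10, 2103 → Oct 10, 2103: 30 days (September has 30).
Oct 10, 2103 → Oct 27, 2103: 17 days.
Total: 1173 days.

1173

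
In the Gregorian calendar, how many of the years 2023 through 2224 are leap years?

49

Multiples of 4 in [2023,2224]: 51.
Of those, multiples of 100: 2 (not leap unless ÷400).
Multiples of 400: 0.
Leap years = 51 − 2 + 0 = 49.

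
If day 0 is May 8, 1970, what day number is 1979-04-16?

3265

May 8, 1970 → May 8, 1971: 365 days.
May 8, 1971 → May 8, 1972: 366 days (Feb 29, 1972 is in that span).
May 8, 1972 → May 8, 1973: 365 days.
May 8, 1973 → May 8, 1974: 365 days.
May 8, 1974 → May 8, 1975: 365 days.
May 8, 1975 → May 8, 1976: 366 days (Feb 29, 1976 is in that span).
May 8, 1976 → May 8, 1977: 365 days.
May 8, 1977 → May 8, 1978: 365 days.
May 8, 1978 → Jun 8, 1978: 31 days (May has 31).
Jun 8, 1978 → Jul 8, 1978: 30 days (June has 30).
Jul 8, 1978 → Aug 8, 1978: 31 days (July has 31).
Aug 8, 1978 → Sep 8, 1978: 31 days (August has 31).
Sep 8, 1978 → Oct 8, 1978: 30 days (September has 30).
Oct 8, 1978 → Nov 8, 1978: 31 days (October has 31).
Nov 8, 1978 → Dec 8, 1978: 30 days (November has 30).
Dec 8, 1978 → Jan 8, 1979: 31 days (December has 31).
Jan 8, 1979 → Feb 8, 1979: 31 days (January has 31).
Feb 8, 1979 → Mar 8, 1979: 28 days (February has 28).
Mar 8, 1979 → Apr 8, 1979: 31 days (March has 31).
Apr 8, 1979 → Apr 16, 1979: 8 days.
Total: 3265 days.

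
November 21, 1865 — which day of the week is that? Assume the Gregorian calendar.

Doomsday rule: the anchor day for the 1800s is Friday. For year 65: 65÷12 = 5 r 5, and 5÷4 = 1, so 5+5+1 = 11.
Friday + 11 ≡ Tuesday — that's 1865's doomsday.
In November the doomsday date is Nov 7.
Nov 21 is 14 days after Nov 7; 14 mod 7 = 0, so Tuesday + 0 = Tuesday.

Tuesday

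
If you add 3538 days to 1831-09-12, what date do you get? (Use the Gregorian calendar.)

+366 (one year; includes Feb 29, 1832) → Sep 12, 1832 (3172 left).
+365 (one year) → Sep 12, 1833 (2807 left).
+365 (one year) → Sep 12, 1834 (2442 left).
+365 (one year) → Sep 12, 1835 (2077 left).
+366 (one year; includes Feb 29, 1836) → Sep 12, 1836 (1711 left).
+365 (one year) → Sep 12, 1837 (1346 left).
+365 (one year) → Sep 12, 1838 (981 left).
+365 (one year) → Sep 12, 1839 (616 left).
+366 (one year; includes Feb 29, 1840) → Sep 12, 1840 (250 left).
Sep has 30 days: +19 → Oct 1, 1840 (231 left).
Oct has 31 days: +31 → Nov 1, 1840 (200 left).
Nov has 30 days: +30 → Dec 1, 1840 (170 left).
Dec has 31 days: +31 → Jan 1, 1841 (139 left).
Jan has 31 days: +31 → Feb 1, 1841 (108 left).
Feb has 28 days: +28 → Mar 1, 1841 (80 left).
Mar has 31 days: +31 → Apr 1, 1841 (49 left).
Apr has 30 days: +30 → May 1, 1841 (19 left).
+19 → May 20, 1841.

May 20, 1841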